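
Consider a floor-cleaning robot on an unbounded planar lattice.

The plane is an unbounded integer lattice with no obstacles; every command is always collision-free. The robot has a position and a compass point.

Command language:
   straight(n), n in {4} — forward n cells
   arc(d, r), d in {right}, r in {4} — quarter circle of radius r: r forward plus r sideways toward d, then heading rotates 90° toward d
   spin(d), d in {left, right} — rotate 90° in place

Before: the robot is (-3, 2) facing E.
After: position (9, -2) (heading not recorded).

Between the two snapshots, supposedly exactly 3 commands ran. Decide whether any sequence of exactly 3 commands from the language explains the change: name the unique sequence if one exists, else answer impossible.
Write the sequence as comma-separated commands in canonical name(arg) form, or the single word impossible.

key: running arc(right, 4) before straight(4) would end elsewhere — order is forced
start: (-3, 2) facing E
step 1 (straight(4)): (1, 2) facing E
step 2 (straight(4)): (5, 2) facing E
step 3 (arc(right, 4)): (9, -2) facing S
all 64 alternatives checked — unique.

straight(4), straight(4), arc(right, 4)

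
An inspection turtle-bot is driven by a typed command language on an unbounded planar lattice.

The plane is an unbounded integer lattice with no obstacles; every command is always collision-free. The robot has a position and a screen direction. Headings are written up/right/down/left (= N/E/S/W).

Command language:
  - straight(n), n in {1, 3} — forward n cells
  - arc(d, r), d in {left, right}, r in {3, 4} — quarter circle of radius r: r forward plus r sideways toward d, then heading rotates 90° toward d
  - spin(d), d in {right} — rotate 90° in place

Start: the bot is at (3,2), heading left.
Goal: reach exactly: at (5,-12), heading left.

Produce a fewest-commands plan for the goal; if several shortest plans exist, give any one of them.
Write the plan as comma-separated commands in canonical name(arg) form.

arc(left, 3), arc(left, 4), arc(right, 4), arc(right, 3)

from: at (3,2), heading left
step 1 (arc(left, 3)): at (0,-1), heading down
step 2 (arc(left, 4)): at (4,-5), heading right
step 3 (arc(right, 4)): at (8,-9), heading down
step 4 (arc(right, 3)): at (5,-12), heading left
nothing shorter than 4 reaches the goal.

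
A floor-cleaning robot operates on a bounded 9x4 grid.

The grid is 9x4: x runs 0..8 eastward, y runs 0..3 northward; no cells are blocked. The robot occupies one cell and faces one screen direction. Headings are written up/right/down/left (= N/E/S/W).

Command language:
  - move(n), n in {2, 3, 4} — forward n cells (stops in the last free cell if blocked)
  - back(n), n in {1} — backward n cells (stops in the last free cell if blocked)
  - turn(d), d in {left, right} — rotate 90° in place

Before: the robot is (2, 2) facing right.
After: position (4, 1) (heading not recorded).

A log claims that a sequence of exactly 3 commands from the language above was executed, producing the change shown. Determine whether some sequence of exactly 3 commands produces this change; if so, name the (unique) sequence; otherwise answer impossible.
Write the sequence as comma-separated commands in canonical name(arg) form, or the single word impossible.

key: running back(1) before move(2) would end elsewhere — order is forced
initial: (2, 2) facing right
[1] after move(2): (4, 2) facing right
[2] after turn(left): (4, 2) facing up
[3] after back(1): (4, 1) facing up
all 216 alternatives checked — unique.

move(2), turn(left), back(1)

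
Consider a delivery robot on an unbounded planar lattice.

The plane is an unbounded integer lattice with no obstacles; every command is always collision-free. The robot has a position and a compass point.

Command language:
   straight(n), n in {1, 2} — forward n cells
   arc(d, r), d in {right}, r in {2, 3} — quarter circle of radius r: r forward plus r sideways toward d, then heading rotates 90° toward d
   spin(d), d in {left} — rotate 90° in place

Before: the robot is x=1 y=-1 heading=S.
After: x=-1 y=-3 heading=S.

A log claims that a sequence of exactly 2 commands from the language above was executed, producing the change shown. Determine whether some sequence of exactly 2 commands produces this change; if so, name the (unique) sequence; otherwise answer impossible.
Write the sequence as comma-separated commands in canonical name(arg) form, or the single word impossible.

arc(right, 2), spin(left)

key: order matters: swapping arc(right, 2) and spin(left) lands elsewhere
t0: x=1 y=-1 heading=S
step 1 (arc(right, 2)): x=-1 y=-3 heading=W
step 2 (spin(left)): x=-1 y=-3 heading=S
no other 2-command option fits: unique.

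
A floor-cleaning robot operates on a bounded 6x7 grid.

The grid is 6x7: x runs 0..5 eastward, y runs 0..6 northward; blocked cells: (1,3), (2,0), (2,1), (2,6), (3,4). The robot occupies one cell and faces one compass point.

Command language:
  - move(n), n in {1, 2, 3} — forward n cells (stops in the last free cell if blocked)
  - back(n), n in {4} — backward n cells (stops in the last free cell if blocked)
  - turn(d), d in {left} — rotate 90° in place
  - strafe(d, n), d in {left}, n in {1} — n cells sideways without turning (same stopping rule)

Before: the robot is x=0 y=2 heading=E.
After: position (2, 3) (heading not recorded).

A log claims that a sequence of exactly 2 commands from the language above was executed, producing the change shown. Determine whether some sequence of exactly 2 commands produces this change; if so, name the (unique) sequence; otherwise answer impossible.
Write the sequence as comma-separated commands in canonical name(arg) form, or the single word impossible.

move(2), strafe(left, 1)

key: running strafe(left, 1) before move(2) would end elsewhere — order is forced
from: x=0 y=2 heading=E
1. move(2) → x=2 y=2 heading=E
2. strafe(left, 1) → x=2 y=3 heading=E
uniquely the one of 36 2-step routes that fits.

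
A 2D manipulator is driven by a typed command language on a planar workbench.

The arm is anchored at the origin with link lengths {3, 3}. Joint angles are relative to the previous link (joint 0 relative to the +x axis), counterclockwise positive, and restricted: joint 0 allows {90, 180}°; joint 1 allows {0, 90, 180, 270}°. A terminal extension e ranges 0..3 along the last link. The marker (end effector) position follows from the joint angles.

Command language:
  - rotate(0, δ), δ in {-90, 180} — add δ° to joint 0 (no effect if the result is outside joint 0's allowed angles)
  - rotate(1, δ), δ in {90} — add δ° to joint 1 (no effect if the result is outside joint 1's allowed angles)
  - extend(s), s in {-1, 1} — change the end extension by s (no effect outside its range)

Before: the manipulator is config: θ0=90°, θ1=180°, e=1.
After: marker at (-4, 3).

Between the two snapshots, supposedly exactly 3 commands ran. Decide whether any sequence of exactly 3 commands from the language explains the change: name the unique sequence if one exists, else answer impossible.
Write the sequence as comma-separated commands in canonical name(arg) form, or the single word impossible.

rotate(1, 90), rotate(1, 90), rotate(1, 90)

begin: config: θ0=90°, θ1=180°, e=1
step 1 (rotate(1, 90)): config: θ0=90°, θ1=270°, e=1
step 2 (rotate(1, 90)): config: θ0=90°, θ1=0°, e=1
step 3 (rotate(1, 90)): config: θ0=90°, θ1=90°, e=1
uniquely the one of 125 3-step routes that fits.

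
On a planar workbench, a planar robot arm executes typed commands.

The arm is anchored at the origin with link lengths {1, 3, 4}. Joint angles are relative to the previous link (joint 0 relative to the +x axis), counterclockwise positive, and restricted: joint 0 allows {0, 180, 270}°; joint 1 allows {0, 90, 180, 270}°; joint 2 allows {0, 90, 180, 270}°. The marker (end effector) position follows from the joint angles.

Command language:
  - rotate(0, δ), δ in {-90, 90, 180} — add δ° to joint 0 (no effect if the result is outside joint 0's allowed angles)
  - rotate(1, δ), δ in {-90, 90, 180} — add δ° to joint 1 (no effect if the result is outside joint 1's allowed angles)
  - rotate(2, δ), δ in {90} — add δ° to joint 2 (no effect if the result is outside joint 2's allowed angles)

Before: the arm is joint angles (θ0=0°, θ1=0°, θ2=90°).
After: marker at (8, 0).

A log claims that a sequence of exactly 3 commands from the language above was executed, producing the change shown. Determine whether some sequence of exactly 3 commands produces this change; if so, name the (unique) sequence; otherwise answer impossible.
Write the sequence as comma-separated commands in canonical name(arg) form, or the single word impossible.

rotate(2, 90), rotate(2, 90), rotate(2, 90)

from: joint angles (θ0=0°, θ1=0°, θ2=90°)
step 1 (rotate(2, 90)): joint angles (θ0=0°, θ1=0°, θ2=180°)
step 2 (rotate(2, 90)): joint angles (θ0=0°, θ1=0°, θ2=270°)
step 3 (rotate(2, 90)): joint angles (θ0=0°, θ1=0°, θ2=0°)
all 343 alternatives checked — unique.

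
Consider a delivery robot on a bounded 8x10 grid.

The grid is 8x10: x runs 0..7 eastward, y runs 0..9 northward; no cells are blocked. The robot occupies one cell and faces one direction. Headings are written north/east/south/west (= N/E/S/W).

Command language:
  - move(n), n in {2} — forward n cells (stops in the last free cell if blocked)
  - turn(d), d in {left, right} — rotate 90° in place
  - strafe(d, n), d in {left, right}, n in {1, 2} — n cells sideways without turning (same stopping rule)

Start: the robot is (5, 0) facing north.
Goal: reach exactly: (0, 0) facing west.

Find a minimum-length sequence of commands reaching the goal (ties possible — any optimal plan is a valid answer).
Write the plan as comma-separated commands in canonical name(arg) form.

strafe(left, 1), strafe(left, 2), strafe(left, 2), turn(left)

begin: (5, 0) facing north
t=1 strafe(left, 1) ⇒ (4, 0) facing north
t=2 strafe(left, 2) ⇒ (2, 0) facing north
t=3 strafe(left, 2) ⇒ (0, 0) facing north
t=4 turn(left) ⇒ (0, 0) facing west
no 3-step plan works, so 4 is optimal.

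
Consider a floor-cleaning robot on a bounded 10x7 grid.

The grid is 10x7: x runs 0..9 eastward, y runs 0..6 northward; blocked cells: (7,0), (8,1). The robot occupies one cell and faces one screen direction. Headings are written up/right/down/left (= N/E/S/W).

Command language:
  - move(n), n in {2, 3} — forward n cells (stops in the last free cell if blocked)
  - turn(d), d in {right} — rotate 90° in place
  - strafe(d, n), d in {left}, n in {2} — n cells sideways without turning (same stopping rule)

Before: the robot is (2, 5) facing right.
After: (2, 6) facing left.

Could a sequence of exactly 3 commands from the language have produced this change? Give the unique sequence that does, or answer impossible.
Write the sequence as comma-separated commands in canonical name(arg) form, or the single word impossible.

strafe(left, 2), turn(right), turn(right)

key: order matters: swapping strafe(left, 2) and turn(right) lands elsewhere
begin: (2, 5) facing right
1. strafe(left, 2) → (2, 6) facing right
2. turn(right) → (2, 6) facing down
3. turn(right) → (2, 6) facing left
all 64 alternatives checked — unique.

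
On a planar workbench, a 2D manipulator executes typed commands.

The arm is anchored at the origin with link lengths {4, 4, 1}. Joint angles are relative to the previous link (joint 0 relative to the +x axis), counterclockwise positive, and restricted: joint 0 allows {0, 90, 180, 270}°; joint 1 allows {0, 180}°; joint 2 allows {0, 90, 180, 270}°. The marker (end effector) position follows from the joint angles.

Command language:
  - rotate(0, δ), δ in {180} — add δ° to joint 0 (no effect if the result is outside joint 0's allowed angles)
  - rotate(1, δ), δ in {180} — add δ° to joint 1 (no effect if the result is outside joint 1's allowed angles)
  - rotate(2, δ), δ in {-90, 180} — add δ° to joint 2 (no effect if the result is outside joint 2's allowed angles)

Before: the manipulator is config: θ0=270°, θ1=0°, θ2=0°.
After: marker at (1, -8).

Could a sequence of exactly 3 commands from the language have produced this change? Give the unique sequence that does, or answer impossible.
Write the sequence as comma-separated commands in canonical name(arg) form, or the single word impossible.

rotate(2, -90), rotate(2, -90), rotate(2, -90)

begin: config: θ0=270°, θ1=0°, θ2=0°
1. rotate(2, -90) → config: θ0=270°, θ1=0°, θ2=270°
2. rotate(2, -90) → config: θ0=270°, θ1=0°, θ2=180°
3. rotate(2, -90) → config: θ0=270°, θ1=0°, θ2=90°
no rival 3-sequence matches.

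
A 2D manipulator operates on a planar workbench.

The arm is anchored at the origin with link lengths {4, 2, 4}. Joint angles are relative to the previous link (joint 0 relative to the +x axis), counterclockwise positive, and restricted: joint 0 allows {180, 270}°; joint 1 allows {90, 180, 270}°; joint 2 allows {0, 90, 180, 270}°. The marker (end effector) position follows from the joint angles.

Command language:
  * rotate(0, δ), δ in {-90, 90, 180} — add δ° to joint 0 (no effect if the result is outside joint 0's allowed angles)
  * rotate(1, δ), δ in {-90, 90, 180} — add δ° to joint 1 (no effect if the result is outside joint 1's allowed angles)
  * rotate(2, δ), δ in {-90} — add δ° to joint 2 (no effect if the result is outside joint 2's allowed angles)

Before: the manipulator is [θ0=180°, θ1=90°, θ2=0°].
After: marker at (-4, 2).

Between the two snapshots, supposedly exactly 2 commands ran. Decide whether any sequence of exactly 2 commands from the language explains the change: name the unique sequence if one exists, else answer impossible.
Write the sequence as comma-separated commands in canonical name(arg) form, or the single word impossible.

rotate(2, -90), rotate(2, -90)

begin: [θ0=180°, θ1=90°, θ2=0°]
step 1 (rotate(2, -90)): [θ0=180°, θ1=90°, θ2=270°]
step 2 (rotate(2, -90)): [θ0=180°, θ1=90°, θ2=180°]
no rival 2-sequence matches.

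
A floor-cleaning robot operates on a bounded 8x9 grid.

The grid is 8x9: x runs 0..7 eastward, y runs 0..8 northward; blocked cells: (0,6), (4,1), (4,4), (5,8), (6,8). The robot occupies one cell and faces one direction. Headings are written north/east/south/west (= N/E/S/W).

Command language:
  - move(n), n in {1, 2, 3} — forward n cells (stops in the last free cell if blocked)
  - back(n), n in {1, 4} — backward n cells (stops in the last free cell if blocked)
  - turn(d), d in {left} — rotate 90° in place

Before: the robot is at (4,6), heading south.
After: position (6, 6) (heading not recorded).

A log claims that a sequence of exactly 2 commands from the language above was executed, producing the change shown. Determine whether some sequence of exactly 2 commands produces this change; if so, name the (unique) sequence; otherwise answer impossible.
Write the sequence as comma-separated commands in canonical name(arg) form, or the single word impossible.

key: running move(2) before turn(left) would end elsewhere — order is forced
from: at (4,6), heading south
1. turn(left) → at (4,6), heading east
2. move(2) → at (6,6), heading east
all 36 alternatives checked — unique.

turn(left), move(2)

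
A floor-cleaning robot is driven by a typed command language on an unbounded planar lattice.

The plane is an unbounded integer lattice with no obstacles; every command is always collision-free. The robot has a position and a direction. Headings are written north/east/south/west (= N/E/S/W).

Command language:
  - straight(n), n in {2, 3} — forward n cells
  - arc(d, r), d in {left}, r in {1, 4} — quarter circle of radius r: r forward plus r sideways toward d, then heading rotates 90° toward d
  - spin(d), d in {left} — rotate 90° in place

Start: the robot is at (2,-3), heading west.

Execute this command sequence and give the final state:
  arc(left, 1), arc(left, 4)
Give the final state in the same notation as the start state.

at (5,-8), heading east

start: at (2,-3), heading west
1. arc(left, 1) → at (1,-4), heading south
2. arc(left, 4) → at (5,-8), heading east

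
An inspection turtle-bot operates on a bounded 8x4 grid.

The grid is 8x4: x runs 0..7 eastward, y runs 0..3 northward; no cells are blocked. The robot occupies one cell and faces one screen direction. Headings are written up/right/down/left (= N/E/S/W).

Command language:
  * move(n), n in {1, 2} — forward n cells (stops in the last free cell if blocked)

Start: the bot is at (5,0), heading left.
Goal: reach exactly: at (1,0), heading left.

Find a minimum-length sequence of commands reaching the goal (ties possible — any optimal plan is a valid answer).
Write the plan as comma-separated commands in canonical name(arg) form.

move(2), move(2)

start: at (5,0), heading left
[1] after move(2): at (3,0), heading left
[2] after move(2): at (1,0), heading left
minimal: 2 command(s), checked below 2.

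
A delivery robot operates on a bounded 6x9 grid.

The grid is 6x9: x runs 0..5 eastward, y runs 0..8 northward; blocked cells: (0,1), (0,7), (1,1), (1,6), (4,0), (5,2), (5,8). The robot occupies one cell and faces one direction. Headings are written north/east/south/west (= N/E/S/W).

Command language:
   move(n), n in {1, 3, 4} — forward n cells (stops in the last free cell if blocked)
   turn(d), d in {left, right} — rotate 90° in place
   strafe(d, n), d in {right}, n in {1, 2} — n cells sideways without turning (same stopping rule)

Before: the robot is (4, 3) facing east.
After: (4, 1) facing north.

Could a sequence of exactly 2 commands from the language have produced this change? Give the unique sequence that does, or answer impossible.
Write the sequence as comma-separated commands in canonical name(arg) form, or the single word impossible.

strafe(right, 2), turn(left)

key: order matters: swapping strafe(right, 2) and turn(left) lands elsewhere
from: (4, 3) facing east
t=1 strafe(right, 2) ⇒ (4, 1) facing east
t=2 turn(left) ⇒ (4, 1) facing north
all 49 alternatives checked — unique.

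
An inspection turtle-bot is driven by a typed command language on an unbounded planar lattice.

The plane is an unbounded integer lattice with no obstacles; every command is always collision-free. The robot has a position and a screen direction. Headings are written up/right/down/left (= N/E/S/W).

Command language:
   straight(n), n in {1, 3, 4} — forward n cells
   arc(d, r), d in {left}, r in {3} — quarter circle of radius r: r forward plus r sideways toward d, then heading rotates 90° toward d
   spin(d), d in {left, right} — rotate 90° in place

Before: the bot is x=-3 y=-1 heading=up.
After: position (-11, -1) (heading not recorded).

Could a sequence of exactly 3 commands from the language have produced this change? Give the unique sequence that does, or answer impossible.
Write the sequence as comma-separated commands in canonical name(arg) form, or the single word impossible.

key: order matters: swapping spin(left) and straight(4) lands elsewhere
start: x=-3 y=-1 heading=up
step 1 (spin(left)): x=-3 y=-1 heading=left
step 2 (straight(4)): x=-7 y=-1 heading=left
step 3 (straight(4)): x=-11 y=-1 heading=left
no rival 3-sequence matches.

spin(left), straight(4), straight(4)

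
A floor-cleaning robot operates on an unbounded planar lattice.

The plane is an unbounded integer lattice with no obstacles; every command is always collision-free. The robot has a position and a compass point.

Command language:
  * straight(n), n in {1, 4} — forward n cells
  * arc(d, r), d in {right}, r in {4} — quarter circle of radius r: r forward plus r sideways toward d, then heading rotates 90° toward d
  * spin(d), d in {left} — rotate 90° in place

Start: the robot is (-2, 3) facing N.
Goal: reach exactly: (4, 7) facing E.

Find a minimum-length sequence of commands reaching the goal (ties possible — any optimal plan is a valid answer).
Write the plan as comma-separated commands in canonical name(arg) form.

arc(right, 4), straight(1), straight(1)

t0: (-2, 3) facing N
[1] after arc(right, 4): (2, 7) facing E
[2] after straight(1): (3, 7) facing E
[3] after straight(1): (4, 7) facing E
shorter routes all fall short; 3 is best.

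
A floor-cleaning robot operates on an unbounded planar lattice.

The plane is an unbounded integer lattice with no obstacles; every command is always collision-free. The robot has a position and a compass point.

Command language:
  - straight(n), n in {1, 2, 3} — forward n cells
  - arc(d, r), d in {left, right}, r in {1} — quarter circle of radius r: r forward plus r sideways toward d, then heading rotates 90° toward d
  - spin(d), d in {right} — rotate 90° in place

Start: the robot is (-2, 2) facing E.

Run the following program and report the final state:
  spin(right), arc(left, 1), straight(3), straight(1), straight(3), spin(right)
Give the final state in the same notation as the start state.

(6, 1) facing S

begin: (-2, 2) facing E
1. spin(right) → (-2, 2) facing S
2. arc(left, 1) → (-1, 1) facing E
3. straight(3) → (2, 1) facing E
4. straight(1) → (3, 1) facing E
5. straight(3) → (6, 1) facing E
6. spin(right) → (6, 1) facing S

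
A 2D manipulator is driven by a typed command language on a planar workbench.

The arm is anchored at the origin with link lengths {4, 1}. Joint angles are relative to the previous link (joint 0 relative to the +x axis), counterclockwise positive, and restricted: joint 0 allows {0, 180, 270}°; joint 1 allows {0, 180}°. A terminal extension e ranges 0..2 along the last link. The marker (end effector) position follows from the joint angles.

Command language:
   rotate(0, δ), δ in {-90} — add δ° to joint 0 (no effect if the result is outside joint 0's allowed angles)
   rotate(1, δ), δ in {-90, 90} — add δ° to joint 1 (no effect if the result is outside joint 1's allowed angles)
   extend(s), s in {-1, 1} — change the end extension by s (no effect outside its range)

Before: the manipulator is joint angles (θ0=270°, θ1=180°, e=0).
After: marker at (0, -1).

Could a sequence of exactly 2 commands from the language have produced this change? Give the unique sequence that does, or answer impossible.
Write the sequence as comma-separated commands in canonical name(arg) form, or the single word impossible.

initial: joint angles (θ0=270°, θ1=180°, e=0)
[1] after extend(1): joint angles (θ0=270°, θ1=180°, e=1)
[2] after extend(1): joint angles (θ0=270°, θ1=180°, e=2)
all 25 alternatives checked — unique.

extend(1), extend(1)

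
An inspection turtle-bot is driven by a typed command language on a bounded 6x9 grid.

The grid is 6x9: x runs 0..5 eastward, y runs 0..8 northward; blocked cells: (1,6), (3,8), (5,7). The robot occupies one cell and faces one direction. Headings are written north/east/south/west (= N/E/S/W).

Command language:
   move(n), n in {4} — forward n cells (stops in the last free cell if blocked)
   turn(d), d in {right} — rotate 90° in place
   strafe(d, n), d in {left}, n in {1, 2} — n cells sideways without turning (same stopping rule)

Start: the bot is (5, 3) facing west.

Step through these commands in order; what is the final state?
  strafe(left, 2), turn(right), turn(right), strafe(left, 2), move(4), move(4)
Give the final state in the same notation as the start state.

(5, 3) facing east

begin: (5, 3) facing west
1. strafe(left, 2) → (5, 1) facing west
2. turn(right) → (5, 1) facing north
3. turn(right) → (5, 1) facing east
4. strafe(left, 2) → (5, 3) facing east
5. move(4) → (5, 3) facing east
6. move(4) → (5, 3) facing east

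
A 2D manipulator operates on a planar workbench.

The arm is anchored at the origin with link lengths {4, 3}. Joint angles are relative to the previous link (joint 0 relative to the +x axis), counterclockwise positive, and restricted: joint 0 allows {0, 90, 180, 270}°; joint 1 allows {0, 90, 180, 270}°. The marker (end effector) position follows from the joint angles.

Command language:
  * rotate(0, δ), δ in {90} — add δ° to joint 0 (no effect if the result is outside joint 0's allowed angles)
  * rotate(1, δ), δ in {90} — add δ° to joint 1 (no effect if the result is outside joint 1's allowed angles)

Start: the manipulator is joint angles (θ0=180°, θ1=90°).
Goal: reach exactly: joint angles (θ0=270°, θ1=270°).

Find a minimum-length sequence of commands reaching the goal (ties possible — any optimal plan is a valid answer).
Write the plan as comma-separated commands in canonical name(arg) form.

from: joint angles (θ0=180°, θ1=90°)
step 1 (rotate(1, 90)): joint angles (θ0=180°, θ1=180°)
step 2 (rotate(1, 90)): joint angles (θ0=180°, θ1=270°)
step 3 (rotate(0, 90)): joint angles (θ0=270°, θ1=270°)
no 2-step plan works, so 3 is optimal.

rotate(1, 90), rotate(1, 90), rotate(0, 90)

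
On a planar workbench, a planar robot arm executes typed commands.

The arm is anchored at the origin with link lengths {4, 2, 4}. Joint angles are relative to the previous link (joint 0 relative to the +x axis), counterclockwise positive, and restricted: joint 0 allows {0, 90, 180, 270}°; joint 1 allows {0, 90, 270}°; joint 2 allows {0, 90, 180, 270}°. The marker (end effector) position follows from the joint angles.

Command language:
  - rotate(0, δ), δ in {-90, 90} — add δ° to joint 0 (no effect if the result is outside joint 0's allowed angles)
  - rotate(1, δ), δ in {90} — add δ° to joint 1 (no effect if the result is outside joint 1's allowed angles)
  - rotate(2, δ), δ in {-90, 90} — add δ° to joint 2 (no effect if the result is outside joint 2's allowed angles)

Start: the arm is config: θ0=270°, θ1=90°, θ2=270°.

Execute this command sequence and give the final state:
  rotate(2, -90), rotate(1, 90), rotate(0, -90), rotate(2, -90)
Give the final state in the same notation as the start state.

initial: config: θ0=270°, θ1=90°, θ2=270°
t=1 rotate(2, -90) ⇒ config: θ0=270°, θ1=90°, θ2=180°
t=2 rotate(1, 90) ⇒ config: θ0=270°, θ1=90°, θ2=180°
t=3 rotate(0, -90) ⇒ config: θ0=180°, θ1=90°, θ2=180°
t=4 rotate(2, -90) ⇒ config: θ0=180°, θ1=90°, θ2=90°

config: θ0=180°, θ1=90°, θ2=90°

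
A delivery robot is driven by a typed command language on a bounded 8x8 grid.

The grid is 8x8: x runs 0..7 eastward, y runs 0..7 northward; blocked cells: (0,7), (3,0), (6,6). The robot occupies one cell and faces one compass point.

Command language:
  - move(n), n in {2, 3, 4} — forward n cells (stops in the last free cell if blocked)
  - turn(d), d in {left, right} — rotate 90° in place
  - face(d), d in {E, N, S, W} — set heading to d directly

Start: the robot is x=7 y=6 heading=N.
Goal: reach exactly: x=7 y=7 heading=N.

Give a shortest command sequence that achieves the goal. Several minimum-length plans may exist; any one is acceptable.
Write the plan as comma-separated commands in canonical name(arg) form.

from: x=7 y=6 heading=N
1. move(2) → x=7 y=7 heading=N
nothing shorter than 1 reaches the goal.

move(2)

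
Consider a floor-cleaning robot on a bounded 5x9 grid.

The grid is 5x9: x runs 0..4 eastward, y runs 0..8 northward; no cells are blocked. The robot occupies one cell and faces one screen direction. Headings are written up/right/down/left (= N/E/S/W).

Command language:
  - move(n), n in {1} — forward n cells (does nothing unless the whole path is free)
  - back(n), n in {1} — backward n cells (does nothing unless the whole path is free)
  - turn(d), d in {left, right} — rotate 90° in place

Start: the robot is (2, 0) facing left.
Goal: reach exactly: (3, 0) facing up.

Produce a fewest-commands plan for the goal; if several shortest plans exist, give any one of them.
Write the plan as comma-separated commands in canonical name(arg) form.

back(1), turn(right)

t0: (2, 0) facing left
t=1 back(1) ⇒ (3, 0) facing left
t=2 turn(right) ⇒ (3, 0) facing up
nothing shorter than 2 reaches the goal.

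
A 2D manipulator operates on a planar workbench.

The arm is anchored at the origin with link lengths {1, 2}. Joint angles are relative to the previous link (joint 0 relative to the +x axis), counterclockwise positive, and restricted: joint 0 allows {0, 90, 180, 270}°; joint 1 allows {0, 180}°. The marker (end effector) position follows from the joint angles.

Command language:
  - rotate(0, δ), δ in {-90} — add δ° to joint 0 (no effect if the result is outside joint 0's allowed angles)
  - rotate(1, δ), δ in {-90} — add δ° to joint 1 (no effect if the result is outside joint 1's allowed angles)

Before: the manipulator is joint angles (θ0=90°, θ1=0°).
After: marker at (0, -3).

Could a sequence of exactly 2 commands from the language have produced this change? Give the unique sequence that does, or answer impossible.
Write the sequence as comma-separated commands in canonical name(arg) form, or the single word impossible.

rotate(0, -90), rotate(0, -90)

initial: joint angles (θ0=90°, θ1=0°)
1. rotate(0, -90) → joint angles (θ0=0°, θ1=0°)
2. rotate(0, -90) → joint angles (θ0=270°, θ1=0°)
uniquely the one of 4 2-step routes that fits.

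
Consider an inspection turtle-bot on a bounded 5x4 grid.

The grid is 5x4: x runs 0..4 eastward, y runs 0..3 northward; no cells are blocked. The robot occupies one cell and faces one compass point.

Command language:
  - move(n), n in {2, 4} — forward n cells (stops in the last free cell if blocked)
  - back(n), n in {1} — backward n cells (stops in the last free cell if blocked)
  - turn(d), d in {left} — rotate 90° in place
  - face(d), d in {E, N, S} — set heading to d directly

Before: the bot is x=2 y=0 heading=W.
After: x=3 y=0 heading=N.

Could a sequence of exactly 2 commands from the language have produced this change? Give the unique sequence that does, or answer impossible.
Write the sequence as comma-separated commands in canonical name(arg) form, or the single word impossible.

back(1), face(N)

key: position moved to (3,0) AND the heading swung to N — translation plus rotation needed
t0: x=2 y=0 heading=W
step 1 (back(1)): x=3 y=0 heading=W
step 2 (face(N)): x=3 y=0 heading=N
all 49 alternatives checked — unique.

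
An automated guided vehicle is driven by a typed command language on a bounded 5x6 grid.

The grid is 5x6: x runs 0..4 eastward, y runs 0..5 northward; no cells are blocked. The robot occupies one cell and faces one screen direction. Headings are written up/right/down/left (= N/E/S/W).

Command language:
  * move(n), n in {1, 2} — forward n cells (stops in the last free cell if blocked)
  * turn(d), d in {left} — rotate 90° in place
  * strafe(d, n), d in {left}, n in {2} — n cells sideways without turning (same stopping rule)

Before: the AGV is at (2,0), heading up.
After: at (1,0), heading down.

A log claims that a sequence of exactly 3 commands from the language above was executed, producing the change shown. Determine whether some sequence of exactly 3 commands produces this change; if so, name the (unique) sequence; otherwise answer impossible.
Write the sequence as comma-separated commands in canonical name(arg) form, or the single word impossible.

key: position moved to (1,0) AND the heading swung to S — translation plus rotation needed
start: at (2,0), heading up
t=1 turn(left) ⇒ at (2,0), heading left
t=2 move(1) ⇒ at (1,0), heading left
t=3 turn(left) ⇒ at (1,0), heading down
no rival 3-sequence matches.

turn(left), move(1), turn(left)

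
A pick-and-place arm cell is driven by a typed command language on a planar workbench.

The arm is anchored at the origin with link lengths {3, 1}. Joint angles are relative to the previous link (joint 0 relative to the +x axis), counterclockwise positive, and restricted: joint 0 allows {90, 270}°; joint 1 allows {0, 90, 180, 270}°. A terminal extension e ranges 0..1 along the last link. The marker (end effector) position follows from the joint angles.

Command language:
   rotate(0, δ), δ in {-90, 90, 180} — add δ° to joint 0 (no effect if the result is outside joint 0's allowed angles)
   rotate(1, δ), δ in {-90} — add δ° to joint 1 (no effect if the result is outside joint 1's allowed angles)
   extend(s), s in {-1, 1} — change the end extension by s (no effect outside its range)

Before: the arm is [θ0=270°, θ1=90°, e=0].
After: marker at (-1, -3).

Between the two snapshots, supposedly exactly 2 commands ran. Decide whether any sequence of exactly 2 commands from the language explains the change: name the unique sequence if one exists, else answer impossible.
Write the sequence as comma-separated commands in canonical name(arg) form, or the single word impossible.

begin: [θ0=270°, θ1=90°, e=0]
[1] after rotate(1, -90): [θ0=270°, θ1=0°, e=0]
[2] after rotate(1, -90): [θ0=270°, θ1=270°, e=0]
no rival 2-sequence matches.

rotate(1, -90), rotate(1, -90)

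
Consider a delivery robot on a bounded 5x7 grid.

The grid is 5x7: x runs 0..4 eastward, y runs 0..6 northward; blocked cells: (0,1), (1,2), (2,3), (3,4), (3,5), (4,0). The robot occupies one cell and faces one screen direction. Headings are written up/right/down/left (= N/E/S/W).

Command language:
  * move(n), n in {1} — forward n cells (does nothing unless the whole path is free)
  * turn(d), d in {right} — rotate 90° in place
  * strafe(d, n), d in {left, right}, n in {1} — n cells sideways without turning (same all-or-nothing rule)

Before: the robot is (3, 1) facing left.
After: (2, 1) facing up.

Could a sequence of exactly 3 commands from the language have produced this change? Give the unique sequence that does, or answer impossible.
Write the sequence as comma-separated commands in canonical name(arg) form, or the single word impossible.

impossible

all 64 sequences checked — none match.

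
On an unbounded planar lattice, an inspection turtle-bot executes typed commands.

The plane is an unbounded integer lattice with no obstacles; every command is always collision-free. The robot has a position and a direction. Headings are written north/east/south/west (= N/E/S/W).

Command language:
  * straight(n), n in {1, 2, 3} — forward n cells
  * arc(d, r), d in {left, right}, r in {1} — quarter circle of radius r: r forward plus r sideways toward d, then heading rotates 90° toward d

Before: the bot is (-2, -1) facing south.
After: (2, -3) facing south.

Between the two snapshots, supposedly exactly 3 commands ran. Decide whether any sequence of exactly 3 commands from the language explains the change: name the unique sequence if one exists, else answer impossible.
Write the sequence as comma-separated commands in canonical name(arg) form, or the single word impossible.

arc(left, 1), straight(2), arc(right, 1)

key: running arc(right, 1) before arc(left, 1) would end elsewhere — order is forced
t0: (-2, -1) facing south
step 1 (arc(left, 1)): (-1, -2) facing east
step 2 (straight(2)): (1, -2) facing east
step 3 (arc(right, 1)): (2, -3) facing south
no other 3-command option fits: unique.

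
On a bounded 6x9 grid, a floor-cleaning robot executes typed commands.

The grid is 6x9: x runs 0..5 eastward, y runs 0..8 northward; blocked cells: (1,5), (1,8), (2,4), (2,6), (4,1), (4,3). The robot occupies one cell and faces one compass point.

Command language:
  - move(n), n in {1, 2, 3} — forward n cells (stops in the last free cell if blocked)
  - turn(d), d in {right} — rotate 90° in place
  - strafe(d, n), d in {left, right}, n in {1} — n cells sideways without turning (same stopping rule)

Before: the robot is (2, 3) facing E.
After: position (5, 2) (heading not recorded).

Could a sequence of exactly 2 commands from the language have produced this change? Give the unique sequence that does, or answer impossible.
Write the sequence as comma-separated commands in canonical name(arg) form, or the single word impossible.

strafe(right, 1), move(3)

key: order matters: swapping strafe(right, 1) and move(3) lands elsewhere
begin: (2, 3) facing E
1. strafe(right, 1) → (2, 2) facing E
2. move(3) → (5, 2) facing E
no other 2-command option fits: unique.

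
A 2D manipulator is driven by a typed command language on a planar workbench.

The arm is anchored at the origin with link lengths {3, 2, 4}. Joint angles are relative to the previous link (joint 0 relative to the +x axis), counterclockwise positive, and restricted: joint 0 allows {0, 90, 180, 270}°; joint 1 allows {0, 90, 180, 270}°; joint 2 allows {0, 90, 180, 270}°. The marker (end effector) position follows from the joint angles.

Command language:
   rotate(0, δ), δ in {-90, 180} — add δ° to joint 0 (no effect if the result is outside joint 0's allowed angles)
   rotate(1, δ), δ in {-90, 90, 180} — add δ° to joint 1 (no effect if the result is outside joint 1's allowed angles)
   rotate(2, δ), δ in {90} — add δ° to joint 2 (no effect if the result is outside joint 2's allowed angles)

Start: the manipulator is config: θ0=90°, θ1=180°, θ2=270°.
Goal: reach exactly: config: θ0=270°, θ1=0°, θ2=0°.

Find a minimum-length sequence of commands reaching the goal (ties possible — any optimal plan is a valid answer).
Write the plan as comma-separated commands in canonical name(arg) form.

rotate(1, 180), rotate(0, 180), rotate(2, 90)

begin: config: θ0=90°, θ1=180°, θ2=270°
t=1 rotate(1, 180) ⇒ config: θ0=90°, θ1=0°, θ2=270°
t=2 rotate(0, 180) ⇒ config: θ0=270°, θ1=0°, θ2=270°
t=3 rotate(2, 90) ⇒ config: θ0=270°, θ1=0°, θ2=0°
minimal: 3 command(s), checked below 3.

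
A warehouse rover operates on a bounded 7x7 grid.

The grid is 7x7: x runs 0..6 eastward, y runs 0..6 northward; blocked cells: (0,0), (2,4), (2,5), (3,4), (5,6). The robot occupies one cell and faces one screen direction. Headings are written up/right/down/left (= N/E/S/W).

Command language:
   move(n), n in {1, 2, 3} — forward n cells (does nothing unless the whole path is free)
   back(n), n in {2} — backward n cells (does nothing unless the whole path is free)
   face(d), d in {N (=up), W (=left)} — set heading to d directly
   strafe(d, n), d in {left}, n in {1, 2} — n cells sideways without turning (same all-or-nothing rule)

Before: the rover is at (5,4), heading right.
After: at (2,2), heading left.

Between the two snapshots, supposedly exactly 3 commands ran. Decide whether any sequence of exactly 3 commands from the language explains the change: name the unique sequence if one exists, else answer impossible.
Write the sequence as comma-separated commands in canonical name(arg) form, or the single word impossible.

key: cell and facing (now W) both changed — the 3 commands mix motion and turning
begin: at (5,4), heading right
1. face(W) → at (5,4), heading left
2. strafe(left, 2) → at (5,2), heading left
3. move(3) → at (2,2), heading left
no rival 3-sequence matches.

face(W), strafe(left, 2), move(3)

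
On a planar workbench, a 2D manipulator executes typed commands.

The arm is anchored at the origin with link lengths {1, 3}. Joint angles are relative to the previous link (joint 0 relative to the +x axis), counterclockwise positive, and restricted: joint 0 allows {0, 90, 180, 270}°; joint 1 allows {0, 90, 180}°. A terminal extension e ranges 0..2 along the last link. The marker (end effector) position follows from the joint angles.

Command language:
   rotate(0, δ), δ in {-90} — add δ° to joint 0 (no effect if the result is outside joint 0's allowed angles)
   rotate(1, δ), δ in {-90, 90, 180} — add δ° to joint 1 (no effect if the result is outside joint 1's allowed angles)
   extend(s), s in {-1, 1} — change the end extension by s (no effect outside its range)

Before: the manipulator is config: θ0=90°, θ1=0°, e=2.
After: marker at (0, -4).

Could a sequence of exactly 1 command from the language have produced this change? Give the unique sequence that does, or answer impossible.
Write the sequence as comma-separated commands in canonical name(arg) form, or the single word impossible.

rotate(1, 180)

start: config: θ0=90°, θ1=0°, e=2
step 1 (rotate(1, 180)): config: θ0=90°, θ1=180°, e=2
no other 1-command option fits: unique.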